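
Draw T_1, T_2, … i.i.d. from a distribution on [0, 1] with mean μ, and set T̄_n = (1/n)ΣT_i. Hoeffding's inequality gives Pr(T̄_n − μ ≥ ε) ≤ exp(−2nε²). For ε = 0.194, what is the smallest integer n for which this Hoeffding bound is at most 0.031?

Require exp(−2nε²) ≤ 0.031, i.e. 2nε² ≥ ln(1/0.031) = 3.473768.
So n ≥ 3.473768 / (2·0.194²) = 46.150.
The smallest integer n is 47.

47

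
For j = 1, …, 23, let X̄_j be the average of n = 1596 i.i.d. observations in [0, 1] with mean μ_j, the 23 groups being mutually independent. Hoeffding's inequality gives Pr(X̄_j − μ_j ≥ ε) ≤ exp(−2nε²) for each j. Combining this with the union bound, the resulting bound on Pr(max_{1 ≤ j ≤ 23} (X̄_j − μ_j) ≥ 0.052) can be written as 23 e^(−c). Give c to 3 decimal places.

8.631

Union bound over the 23 events: Pr(max_{1 ≤ j ≤ 23} (X̄_j − μ_j) ≥ 0.052) ≤ 23·exp(−2nε²) = 23 exp(−2·1596·0.052²).
So c = 2·1596·0.052² = 8.6312.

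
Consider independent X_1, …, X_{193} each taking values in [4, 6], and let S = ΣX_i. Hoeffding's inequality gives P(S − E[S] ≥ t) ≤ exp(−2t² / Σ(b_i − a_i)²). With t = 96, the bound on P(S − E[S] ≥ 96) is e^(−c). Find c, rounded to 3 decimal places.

Σ(b_i − a_i)² = 193·(2)² = 772.
c = 2t²/772 = 2·96²/772 = 23.8756.

23.876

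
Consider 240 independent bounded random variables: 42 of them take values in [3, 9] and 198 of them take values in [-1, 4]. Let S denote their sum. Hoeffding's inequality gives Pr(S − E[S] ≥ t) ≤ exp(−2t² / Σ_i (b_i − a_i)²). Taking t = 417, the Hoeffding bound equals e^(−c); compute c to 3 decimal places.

Σ(b_i − a_i)² = 42·6² + 198·5² = 6462.
c = 2t² / 6462 = 2·417² / 6462 = 53.8189.

53.819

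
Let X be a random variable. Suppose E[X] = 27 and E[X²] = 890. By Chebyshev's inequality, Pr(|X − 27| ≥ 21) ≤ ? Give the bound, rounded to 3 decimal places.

0.365

Var(X) = E[X²] − (E[X])² = 890 − 729 = 161.
Chebyshev's inequality: Pr(|X − μ| ≥ t) ≤ Var(X)/t² = 161/441 = 0.3651.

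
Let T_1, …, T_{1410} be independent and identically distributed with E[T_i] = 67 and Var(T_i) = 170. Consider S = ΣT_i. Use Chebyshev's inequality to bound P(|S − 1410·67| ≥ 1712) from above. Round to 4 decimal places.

Var(S) = n·Var(T_i) = 1410·170 = 239700.
Chebyshev: P(|S − 1410·67| ≥ 1712) ≤ Var(S)/1712² = 239700/2930944 = 0.0818.

0.0818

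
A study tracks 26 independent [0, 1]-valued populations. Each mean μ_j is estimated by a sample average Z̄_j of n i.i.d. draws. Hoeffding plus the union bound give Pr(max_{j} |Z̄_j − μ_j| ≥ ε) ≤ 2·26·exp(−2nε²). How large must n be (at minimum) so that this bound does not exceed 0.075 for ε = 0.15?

146

Need 2·26·exp(−2nε²) ≤ 0.075, i.e. exp(−2nε²) ≤ 0.075/52.
So 2nε² ≥ ln(52/0.075) = 6.541511.
Hence n ≥ 6.541511/(2·0.15²) = 145.367.
The smallest integer n is 146.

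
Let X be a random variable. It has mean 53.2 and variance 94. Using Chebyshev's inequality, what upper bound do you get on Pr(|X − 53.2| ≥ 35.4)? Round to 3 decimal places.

Chebyshev: Pr(|X − μ| ≥ t) ≤ Var(X)/t².
Bound = 94 / 1253.16 = 0.0750.

0.075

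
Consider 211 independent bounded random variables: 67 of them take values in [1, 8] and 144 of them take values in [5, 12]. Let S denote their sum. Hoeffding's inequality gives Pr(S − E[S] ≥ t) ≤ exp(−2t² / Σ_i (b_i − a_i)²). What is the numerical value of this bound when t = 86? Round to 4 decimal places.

Σ(b_i − a_i)² = 67·7² + 144·7² = 10339.
Exponent = 2·86² / 10339 = 1.43070.
Bound = exp(−1.43070) = 0.23914.

0.2391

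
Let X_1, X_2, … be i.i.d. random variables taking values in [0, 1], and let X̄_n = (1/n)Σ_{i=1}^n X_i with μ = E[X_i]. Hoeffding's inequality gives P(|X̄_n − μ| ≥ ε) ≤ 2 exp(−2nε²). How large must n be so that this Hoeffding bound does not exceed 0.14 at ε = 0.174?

44

Require 2·exp(−2nε²) ≤ 0.14, i.e. 2nε² ≥ ln(2/0.14) = 2.659260.
So n ≥ 2.659260 / (2·0.174²) = 43.917.
The smallest integer n is 44.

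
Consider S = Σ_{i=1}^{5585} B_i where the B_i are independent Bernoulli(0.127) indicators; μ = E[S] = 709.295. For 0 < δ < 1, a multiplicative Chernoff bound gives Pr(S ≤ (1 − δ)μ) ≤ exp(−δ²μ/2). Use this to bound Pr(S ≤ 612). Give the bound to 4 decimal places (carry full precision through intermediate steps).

0.0013

Write 612 = (1 − δ)μ, so δ = 1 − 612/709.295 = 0.1371714…
Then the exponent is δ²μ/2 = (μ − 612)²/(2μ) = 6.673046.
Bound = exp(−6.673046) = 0.00126.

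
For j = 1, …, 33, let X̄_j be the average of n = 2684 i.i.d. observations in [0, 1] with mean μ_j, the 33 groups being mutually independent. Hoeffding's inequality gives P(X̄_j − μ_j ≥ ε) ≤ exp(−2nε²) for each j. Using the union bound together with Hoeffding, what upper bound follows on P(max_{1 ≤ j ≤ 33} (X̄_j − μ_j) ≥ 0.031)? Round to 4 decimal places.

Per-experiment Hoeffding bound: exp(−2·2684·0.031²) = exp(−5.15865) = 0.0057495.
Union bound over 33 events: 33·0.0057495 = 0.18973.

0.1897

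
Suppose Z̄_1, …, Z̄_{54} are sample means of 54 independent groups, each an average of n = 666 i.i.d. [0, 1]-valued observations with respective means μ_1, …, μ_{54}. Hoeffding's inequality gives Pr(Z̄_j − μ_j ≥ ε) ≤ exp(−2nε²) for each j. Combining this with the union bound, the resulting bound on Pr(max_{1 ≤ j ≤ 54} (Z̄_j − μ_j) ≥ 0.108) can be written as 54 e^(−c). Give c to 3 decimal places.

Union bound over the 54 events: Pr(max_{1 ≤ j ≤ 54} (Z̄_j − μ_j) ≥ 0.108) ≤ 54·exp(−2nε²) = 54 exp(−2·666·0.108²).
So c = 2·666·0.108² = 15.5364.

15.536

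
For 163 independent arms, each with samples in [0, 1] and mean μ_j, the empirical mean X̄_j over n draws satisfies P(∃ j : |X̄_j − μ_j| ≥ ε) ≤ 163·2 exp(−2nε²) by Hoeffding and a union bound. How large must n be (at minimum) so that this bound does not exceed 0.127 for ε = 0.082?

Need 2·163·exp(−2nε²) ≤ 0.127, i.e. exp(−2nε²) ≤ 0.127/326.
So 2nε² ≥ ln(326/0.127) = 7.850466.
Hence n ≥ 7.850466/(2·0.082²) = 583.765.
The smallest integer n is 584.

584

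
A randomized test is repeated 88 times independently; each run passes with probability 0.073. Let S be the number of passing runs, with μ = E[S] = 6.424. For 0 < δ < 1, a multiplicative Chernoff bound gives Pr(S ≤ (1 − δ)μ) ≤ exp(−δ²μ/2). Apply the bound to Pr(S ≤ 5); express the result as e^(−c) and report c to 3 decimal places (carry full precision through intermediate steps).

Write 5 = (1 − δ)μ, so δ = 1 − 5/6.424 = 0.2216687…
Then the exponent is δ²μ/2 = (μ − 5)²/(2μ) = 0.157828.

0.158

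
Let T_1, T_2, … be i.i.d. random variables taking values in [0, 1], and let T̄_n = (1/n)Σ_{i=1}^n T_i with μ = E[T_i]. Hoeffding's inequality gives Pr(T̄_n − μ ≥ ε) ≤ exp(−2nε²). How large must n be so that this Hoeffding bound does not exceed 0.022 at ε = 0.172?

Require exp(−2nε²) ≤ 0.022, i.e. 2nε² ≥ ln(1/0.022) = 3.816713.
So n ≥ 3.816713 / (2·0.172²) = 64.506.
The smallest integer n is 65.

65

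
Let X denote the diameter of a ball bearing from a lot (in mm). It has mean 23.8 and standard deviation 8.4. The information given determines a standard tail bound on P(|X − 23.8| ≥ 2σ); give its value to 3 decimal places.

Mean and variance are known, so Chebyshev's inequality applies.
Chebyshev: P(|X − μ| ≥ t) ≤ Var(X)/t².
Var(X) = σ² = 8.4² = 70.56.
t = 2·8.4 = 16.8.
Bound = 70.56 / 282.24 = 0.2500.

0.250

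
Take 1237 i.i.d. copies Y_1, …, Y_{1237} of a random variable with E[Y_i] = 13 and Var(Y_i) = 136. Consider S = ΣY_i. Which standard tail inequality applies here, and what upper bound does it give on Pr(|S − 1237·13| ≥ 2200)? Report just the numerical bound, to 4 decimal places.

0.0348

With mean and variance of each term known, Chebyshev's inequality bounds the deviation of the sum (or sample mean).
Var(S) = n·Var(Y_i) = 1237·136 = 168232.
Chebyshev: Pr(|S − 1237·13| ≥ 2200) ≤ Var(S)/2200² = 168232/4840000 = 0.0348.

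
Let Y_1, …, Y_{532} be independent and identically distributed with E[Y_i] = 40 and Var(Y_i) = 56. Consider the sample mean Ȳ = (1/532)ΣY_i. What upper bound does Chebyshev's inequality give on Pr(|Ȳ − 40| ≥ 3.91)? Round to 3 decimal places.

Var(Ȳ) = Var(Y_i)/n = 56/532 = 0.10526.
Chebyshev: Pr(|Ȳ − 40| ≥ 3.91) ≤ Var(Ȳ)/(3.91)² = 56/(532·3.91²) = 0.0069.

0.007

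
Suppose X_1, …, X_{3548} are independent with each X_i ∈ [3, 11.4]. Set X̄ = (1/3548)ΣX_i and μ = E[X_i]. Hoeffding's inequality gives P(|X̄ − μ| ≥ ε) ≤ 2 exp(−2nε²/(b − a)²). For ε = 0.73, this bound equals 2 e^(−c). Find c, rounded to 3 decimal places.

53.592

c = 2nε²/(b − a)² = 2·3548·0.73² / 8.4² = 53.5921.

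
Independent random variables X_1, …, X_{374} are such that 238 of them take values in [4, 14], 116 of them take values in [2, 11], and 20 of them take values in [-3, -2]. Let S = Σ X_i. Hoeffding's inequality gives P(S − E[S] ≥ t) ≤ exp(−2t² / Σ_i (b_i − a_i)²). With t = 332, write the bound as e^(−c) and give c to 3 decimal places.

Σ(b_i − a_i)² = 238·10² + 116·9² + 20·1² = 33216.
c = 2t² / 33216 = 2·332² / 33216 = 6.6368.

6.637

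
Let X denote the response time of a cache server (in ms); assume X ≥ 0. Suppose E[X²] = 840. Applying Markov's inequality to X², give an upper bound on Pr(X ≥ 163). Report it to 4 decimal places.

0.0316

Since X ≥ 0, the event {X ≥ 163} is the same as {X² ≥ 26569}.
Markov's inequality applied to X² gives Pr(X² ≥ 26569) ≤ E[X²]/26569 = 840/26569 = 0.0316.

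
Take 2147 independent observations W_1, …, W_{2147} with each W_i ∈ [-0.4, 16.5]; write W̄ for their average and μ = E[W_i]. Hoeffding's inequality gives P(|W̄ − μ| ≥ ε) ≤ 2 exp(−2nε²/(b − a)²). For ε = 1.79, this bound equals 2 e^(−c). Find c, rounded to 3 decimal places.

c = 2nε²/(b − a)² = 2·2147·1.79² / 16.9² = 48.1720.

48.172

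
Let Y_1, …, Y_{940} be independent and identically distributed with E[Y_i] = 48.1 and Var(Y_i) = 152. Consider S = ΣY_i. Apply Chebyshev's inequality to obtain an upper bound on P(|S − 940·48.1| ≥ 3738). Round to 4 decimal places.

Var(S) = n·Var(Y_i) = 940·152 = 142880.
Chebyshev: P(|S − 940·48.1| ≥ 3738) ≤ Var(S)/3738² = 142880/13972644 = 0.0102.

0.0102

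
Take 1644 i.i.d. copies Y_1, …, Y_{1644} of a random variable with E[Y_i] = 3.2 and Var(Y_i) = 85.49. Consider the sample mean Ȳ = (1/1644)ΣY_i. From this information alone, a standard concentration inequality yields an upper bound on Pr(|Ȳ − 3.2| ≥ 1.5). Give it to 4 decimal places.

With mean and variance of each term known, Chebyshev's inequality bounds the deviation of the sum (or sample mean).
Var(Ȳ) = Var(Y_i)/n = 85.49/1644 = 0.052001.
Chebyshev: Pr(|Ȳ − 3.2| ≥ 1.5) ≤ Var(Ȳ)/(1.5)² = 85.49/(1644·1.5²) = 0.0231.

0.0231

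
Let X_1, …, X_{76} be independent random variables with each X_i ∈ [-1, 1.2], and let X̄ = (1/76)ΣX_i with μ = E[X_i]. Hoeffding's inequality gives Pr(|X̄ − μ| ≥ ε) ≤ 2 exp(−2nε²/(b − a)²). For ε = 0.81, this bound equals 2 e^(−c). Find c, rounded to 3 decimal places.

20.605

c = 2nε²/(b − a)² = 2·76·0.81² / 2.2² = 20.6048.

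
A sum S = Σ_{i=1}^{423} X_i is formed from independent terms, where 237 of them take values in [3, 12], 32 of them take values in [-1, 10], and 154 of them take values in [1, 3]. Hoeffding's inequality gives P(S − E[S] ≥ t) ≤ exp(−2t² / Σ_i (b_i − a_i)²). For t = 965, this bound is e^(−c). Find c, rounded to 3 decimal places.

78.634

Σ(b_i − a_i)² = 237·9² + 32·11² + 154·2² = 23685.
c = 2t² / 23685 = 2·965² / 23685 = 78.6342.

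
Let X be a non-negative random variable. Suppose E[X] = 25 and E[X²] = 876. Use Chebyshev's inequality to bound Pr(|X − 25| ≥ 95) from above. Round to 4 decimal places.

0.0278

Var(X) = E[X²] − (E[X])² = 876 − 625 = 251.
Chebyshev's inequality: Pr(|X − μ| ≥ t) ≤ Var(X)/t² = 251/9025 = 0.0278.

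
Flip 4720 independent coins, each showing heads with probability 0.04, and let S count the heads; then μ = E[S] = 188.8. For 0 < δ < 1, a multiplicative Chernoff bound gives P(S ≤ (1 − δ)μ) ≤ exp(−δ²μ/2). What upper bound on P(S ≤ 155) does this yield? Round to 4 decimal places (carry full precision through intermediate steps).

Write 155 = (1 − δ)μ, so δ = 1 − 155/188.8 = 0.1790254…
Then the exponent is δ²μ/2 = (μ − 155)²/(2μ) = 3.025530.
Bound = exp(−3.025530) = 0.04853.

0.0485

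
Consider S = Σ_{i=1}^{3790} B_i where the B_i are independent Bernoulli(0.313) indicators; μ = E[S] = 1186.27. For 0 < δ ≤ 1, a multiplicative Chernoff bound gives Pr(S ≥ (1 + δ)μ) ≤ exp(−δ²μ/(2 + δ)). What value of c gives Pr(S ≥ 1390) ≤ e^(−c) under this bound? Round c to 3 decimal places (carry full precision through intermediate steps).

16.111

Write 1390 = (1 + δ)μ, so δ = 1390/1186.27 − 1 = 0.17174…
Then the exponent is δ²μ/(2 + δ) = (1390 − μ)² / (μ·(2 + δ)) = 16.110855.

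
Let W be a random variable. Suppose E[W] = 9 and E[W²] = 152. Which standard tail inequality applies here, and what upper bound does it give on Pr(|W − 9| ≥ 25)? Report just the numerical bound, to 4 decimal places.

0.1136

The first two moments determine the variance, so Chebyshev's inequality is the sharpest standard bound available.
Var(W) = E[W²] − (E[W])² = 152 − 81 = 71.
Chebyshev's inequality: Pr(|W − μ| ≥ t) ≤ Var(W)/t² = 71/625 = 0.1136.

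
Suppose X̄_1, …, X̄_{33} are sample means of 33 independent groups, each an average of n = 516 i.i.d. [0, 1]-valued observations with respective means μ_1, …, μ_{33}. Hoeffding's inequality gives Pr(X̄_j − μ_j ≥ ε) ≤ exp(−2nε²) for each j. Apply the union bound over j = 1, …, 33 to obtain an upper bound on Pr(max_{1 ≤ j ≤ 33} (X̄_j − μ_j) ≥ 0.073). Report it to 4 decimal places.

Per-experiment Hoeffding bound: exp(−2·516·0.073²) = exp(−5.49953) = 0.0040887.
Union bound over 33 events: 33·0.0040887 = 0.13493.

0.1349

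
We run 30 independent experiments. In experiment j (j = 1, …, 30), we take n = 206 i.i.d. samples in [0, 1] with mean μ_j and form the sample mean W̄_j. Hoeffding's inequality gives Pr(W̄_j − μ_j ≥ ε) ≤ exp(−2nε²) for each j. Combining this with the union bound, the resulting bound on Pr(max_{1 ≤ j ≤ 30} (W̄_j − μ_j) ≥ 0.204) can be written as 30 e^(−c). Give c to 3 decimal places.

17.146

Union bound over the 30 events: Pr(max_{1 ≤ j ≤ 30} (W̄_j − μ_j) ≥ 0.204) ≤ 30·exp(−2nε²) = 30 exp(−2·206·0.204²).
So c = 2·206·0.204² = 17.1458.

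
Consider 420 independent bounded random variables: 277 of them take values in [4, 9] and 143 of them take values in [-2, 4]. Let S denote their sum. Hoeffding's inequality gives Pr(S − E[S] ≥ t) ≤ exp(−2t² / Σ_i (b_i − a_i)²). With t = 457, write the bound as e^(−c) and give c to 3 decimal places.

34.598

Σ(b_i − a_i)² = 277·5² + 143·6² = 12073.
c = 2t² / 12073 = 2·457² / 12073 = 34.5977.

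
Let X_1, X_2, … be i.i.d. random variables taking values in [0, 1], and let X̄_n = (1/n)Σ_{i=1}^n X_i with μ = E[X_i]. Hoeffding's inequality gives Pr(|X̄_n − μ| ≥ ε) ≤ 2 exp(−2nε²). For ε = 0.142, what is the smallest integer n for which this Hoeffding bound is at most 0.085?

Require 2·exp(−2nε²) ≤ 0.085, i.e. 2nε² ≥ ln(2/0.085) = 3.158251.
So n ≥ 3.158251 / (2·0.142²) = 78.314.
The smallest integer n is 79.

79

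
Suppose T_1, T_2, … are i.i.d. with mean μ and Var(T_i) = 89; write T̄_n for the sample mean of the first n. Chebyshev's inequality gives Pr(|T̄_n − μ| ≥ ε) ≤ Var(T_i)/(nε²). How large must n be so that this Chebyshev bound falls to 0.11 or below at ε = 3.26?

Require 89/(n·3.26²) ≤ 0.11, i.e. n ≥ 89/(0.11·3.26²) = 76.131.
The smallest integer n is 77.

77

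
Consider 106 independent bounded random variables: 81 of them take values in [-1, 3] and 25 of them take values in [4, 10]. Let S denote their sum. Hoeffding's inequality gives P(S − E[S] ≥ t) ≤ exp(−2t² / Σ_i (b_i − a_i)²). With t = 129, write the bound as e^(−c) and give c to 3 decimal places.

Σ(b_i − a_i)² = 81·4² + 25·6² = 2196.
c = 2t² / 2196 = 2·129² / 2196 = 15.1557.

15.156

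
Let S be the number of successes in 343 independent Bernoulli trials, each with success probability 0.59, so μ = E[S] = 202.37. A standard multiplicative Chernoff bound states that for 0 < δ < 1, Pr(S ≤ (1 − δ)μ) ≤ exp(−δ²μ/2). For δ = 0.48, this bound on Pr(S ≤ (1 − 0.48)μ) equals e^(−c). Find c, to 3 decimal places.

c = δ²μ/2 = 0.48²·202.37/2 = 23.3130.

23.313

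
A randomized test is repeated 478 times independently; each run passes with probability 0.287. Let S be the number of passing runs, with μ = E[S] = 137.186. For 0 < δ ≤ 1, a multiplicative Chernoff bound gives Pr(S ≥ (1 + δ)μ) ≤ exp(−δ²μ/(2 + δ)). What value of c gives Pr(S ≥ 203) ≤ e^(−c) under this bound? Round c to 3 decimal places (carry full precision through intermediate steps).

Write 203 = (1 + δ)μ, so δ = 203/137.186 − 1 = 0.4797428…
Then the exponent is δ²μ/(2 + δ) = (203 − μ)² / (μ·(2 + δ)) = 12.732689.

12.733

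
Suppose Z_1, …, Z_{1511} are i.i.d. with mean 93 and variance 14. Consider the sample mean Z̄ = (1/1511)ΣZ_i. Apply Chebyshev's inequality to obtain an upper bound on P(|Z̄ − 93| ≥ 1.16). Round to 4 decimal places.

Var(Z̄) = Var(Z_i)/n = 14/1511 = 0.0092654.
Chebyshev: P(|Z̄ − 93| ≥ 1.16) ≤ Var(Z̄)/(1.16)² = 14/(1511·1.16²) = 0.0069.

0.0069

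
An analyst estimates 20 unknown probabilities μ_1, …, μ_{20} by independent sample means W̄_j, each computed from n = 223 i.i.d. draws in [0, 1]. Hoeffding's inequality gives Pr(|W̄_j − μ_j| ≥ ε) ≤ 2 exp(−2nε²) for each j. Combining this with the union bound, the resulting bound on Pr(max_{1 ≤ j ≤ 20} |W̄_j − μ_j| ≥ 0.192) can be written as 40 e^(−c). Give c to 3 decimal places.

Union bound over the 20 events: Pr(max_{1 ≤ j ≤ 20} |W̄_j − μ_j| ≥ 0.192) ≤ 20·2·exp(−2nε²) = 40 exp(−2·223·0.192²).
So c = 2·223·0.192² = 16.4413.

16.441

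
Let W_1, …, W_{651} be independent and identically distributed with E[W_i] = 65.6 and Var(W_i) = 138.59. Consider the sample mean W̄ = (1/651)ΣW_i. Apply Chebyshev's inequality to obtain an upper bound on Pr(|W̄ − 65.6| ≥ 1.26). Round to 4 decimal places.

0.1341

Var(W̄) = Var(W_i)/n = 138.59/651 = 0.21289.
Chebyshev: Pr(|W̄ − 65.6| ≥ 1.26) ≤ Var(W̄)/(1.26)² = 138.59/(651·1.26²) = 0.1341.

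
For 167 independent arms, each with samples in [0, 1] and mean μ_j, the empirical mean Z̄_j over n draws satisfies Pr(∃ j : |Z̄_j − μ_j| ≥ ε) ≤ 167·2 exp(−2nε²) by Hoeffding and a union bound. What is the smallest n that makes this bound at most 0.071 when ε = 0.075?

Need 2·167·exp(−2nε²) ≤ 0.071, i.e. exp(−2nε²) ≤ 0.071/334.
So 2nε² ≥ ln(334/0.071) = 8.456216.
Hence n ≥ 8.456216/(2·0.075²) = 751.664.
The smallest integer n is 752.

752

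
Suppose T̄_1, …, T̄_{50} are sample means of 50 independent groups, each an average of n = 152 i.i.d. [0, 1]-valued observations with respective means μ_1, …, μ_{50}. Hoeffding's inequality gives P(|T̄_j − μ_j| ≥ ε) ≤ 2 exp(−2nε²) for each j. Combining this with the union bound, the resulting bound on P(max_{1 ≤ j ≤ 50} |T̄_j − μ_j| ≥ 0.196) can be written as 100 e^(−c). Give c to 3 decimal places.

Union bound over the 50 events: P(max_{1 ≤ j ≤ 50} |T̄_j − μ_j| ≥ 0.196) ≤ 50·2·exp(−2nε²) = 100 exp(−2·152·0.196²).
So c = 2·152·0.196² = 11.6785.

11.678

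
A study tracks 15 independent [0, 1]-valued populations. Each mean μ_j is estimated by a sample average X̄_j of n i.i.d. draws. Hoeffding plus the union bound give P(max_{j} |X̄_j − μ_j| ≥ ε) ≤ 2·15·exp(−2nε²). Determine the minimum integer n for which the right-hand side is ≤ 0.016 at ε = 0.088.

Need 2·15·exp(−2nε²) ≤ 0.016, i.e. exp(−2nε²) ≤ 0.016/30.
So 2nε² ≥ ln(30/0.016) = 7.536364.
Hence n ≥ 7.536364/(2·0.088²) = 486.594.
The smallest integer n is 487.

487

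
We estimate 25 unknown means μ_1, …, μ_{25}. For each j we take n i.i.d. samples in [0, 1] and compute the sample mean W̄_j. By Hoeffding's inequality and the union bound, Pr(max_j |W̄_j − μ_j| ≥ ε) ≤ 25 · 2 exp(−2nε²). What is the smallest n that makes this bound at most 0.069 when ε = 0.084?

Need 2·25·exp(−2nε²) ≤ 0.069, i.e. exp(−2nε²) ≤ 0.069/50.
So 2nε² ≥ ln(50/0.069) = 6.585672.
Hence n ≥ 6.585672/(2·0.084²) = 466.672.
The smallest integer n is 467.

467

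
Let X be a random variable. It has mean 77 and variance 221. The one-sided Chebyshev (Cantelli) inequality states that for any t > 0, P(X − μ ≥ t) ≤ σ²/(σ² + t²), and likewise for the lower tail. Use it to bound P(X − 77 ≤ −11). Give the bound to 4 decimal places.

0.6462

Here σ² = 221 and t = 11, so σ² + t² = 342.
Cantelli's bound: 221/342 = 0.6462.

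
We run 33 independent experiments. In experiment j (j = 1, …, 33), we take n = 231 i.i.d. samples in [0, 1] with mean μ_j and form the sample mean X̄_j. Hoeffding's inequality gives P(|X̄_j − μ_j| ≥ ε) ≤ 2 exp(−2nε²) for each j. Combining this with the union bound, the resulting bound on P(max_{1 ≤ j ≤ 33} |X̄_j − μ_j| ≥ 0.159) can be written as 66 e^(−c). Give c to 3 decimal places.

Union bound over the 33 events: P(max_{1 ≤ j ≤ 33} |X̄_j − μ_j| ≥ 0.159) ≤ 33·2·exp(−2nε²) = 66 exp(−2·231·0.159²).
So c = 2·231·0.159² = 11.6798.

11.680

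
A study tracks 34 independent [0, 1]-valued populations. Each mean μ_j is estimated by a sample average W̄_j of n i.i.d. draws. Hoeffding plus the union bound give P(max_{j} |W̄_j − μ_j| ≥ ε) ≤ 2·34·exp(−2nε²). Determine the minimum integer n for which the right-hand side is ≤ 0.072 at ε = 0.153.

Need 2·34·exp(−2nε²) ≤ 0.072, i.e. exp(−2nε²) ≤ 0.072/68.
So 2nε² ≥ ln(68/0.072) = 6.850597.
Hence n ≥ 6.850597/(2·0.153²) = 146.324.
The smallest integer n is 147.

147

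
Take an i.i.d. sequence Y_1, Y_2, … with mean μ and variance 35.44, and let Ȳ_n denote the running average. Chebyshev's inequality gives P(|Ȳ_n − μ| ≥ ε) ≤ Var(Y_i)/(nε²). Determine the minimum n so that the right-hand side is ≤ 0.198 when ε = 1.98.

46

Require 35.44/(n·1.98²) ≤ 0.198, i.e. n ≥ 35.44/(0.198·1.98²) = 45.656.
The smallest integer n is 46.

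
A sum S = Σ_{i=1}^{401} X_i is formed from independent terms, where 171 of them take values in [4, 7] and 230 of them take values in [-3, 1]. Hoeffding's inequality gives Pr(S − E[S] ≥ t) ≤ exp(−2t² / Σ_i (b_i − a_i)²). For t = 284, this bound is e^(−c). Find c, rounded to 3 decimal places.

30.909

Σ(b_i − a_i)² = 171·3² + 230·4² = 5219.
c = 2t² / 5219 = 2·284² / 5219 = 30.9086.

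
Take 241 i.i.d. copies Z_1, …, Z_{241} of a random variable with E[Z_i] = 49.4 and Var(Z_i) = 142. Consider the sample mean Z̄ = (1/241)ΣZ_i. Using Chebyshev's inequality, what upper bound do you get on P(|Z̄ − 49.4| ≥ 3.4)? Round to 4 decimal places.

0.0510

Var(Z̄) = Var(Z_i)/n = 142/241 = 0.58921.
Chebyshev: P(|Z̄ − 49.4| ≥ 3.4) ≤ Var(Z̄)/(3.4)² = 142/(241·3.4²) = 0.0510.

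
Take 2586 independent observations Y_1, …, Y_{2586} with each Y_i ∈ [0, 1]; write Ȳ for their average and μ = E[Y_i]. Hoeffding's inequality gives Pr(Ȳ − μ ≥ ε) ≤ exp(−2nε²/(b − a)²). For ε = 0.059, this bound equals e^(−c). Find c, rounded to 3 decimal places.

c = 2nε²/(b − a)² = 2·2586·0.059² / 1² = 18.0037.

18.004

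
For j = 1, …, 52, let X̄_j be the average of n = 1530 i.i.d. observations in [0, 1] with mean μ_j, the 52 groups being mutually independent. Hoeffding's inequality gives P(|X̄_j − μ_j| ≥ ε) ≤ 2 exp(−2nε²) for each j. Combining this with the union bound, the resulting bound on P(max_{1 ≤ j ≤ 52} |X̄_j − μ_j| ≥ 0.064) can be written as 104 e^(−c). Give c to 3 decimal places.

Union bound over the 52 events: P(max_{1 ≤ j ≤ 52} |X̄_j − μ_j| ≥ 0.064) ≤ 52·2·exp(−2nε²) = 104 exp(−2·1530·0.064²).
So c = 2·1530·0.064² = 12.5338.

12.534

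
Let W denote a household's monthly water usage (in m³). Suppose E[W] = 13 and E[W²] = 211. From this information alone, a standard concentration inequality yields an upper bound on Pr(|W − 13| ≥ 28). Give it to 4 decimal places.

The first two moments determine the variance, so Chebyshev's inequality is the sharpest standard bound available.
Var(W) = E[W²] − (E[W])² = 211 − 169 = 42.
Chebyshev's inequality: Pr(|W − μ| ≥ t) ≤ Var(W)/t² = 42/784 = 0.0536.

0.0536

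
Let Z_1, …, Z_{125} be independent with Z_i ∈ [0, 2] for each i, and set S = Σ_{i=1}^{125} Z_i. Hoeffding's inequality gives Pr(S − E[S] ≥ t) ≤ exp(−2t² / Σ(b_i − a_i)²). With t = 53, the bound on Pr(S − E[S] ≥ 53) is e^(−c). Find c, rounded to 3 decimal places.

11.236

Σ(b_i − a_i)² = 125·(2)² = 500.
c = 2t²/500 = 2·53²/500 = 11.2360.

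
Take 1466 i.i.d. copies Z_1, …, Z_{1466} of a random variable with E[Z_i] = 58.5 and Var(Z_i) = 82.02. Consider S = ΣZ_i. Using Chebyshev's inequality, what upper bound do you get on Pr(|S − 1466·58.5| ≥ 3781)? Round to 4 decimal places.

Var(S) = n·Var(Z_i) = 1466·82.02 = 120241.32.
Chebyshev: Pr(|S − 1466·58.5| ≥ 3781) ≤ Var(S)/3781² = 120241.32/14295961 = 0.0084.

0.0084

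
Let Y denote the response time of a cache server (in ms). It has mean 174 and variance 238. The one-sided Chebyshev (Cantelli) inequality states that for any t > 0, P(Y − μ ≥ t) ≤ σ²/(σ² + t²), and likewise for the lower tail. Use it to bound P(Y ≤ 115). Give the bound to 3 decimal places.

Here σ² = 238 and t = 59, so σ² + t² = 3719.
Cantelli's bound: 238/3719 = 0.0640.

0.064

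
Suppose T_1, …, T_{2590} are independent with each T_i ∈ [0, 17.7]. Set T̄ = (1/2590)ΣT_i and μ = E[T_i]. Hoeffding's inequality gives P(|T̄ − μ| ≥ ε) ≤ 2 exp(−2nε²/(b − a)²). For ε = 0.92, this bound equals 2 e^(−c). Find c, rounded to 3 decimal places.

c = 2nε²/(b − a)² = 2·2590·0.92² / 17.7² = 13.9945.

13.995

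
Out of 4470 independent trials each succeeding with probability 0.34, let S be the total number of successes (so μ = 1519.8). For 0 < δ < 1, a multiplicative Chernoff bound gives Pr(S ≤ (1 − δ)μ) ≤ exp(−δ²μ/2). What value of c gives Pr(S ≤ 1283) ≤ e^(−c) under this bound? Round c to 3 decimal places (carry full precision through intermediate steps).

Write 1283 = (1 − δ)μ, so δ = 1 − 1283/1519.8 = 0.15581…
Then the exponent is δ²μ/2 = (μ − 1283)²/(2μ) = 18.447901.

18.448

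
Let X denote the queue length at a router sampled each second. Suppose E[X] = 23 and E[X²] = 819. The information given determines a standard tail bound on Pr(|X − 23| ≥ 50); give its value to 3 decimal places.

0.116

The first two moments determine the variance, so Chebyshev's inequality is the sharpest standard bound available.
Var(X) = E[X²] − (E[X])² = 819 − 529 = 290.
Chebyshev's inequality: Pr(|X − μ| ≥ t) ≤ Var(X)/t² = 290/2500 = 0.1160.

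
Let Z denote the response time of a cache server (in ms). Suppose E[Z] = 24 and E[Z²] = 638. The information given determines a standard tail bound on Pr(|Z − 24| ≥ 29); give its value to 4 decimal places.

0.0737

The first two moments determine the variance, so Chebyshev's inequality is the sharpest standard bound available.
Var(Z) = E[Z²] − (E[Z])² = 638 − 576 = 62.
Chebyshev's inequality: Pr(|Z − μ| ≥ t) ≤ Var(Z)/t² = 62/841 = 0.0737.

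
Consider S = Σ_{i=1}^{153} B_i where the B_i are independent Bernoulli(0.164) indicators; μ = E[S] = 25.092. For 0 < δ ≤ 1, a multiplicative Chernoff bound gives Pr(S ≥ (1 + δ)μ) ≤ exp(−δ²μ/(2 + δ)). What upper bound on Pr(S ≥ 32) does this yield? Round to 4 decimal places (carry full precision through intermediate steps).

Write 32 = (1 + δ)μ, so δ = 32/25.092 − 1 = 0.2753069…
Then the exponent is δ²μ/(2 + δ) = (32 − μ)² / (μ·(2 + δ)) = 0.835852.
Bound = exp(−0.835852) = 0.43350.

0.4335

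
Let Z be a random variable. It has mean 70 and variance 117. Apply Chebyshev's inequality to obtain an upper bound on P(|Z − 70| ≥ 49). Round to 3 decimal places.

Chebyshev: P(|Z − μ| ≥ t) ≤ Var(Z)/t².
Bound = 117 / 2401 = 0.0487.

0.049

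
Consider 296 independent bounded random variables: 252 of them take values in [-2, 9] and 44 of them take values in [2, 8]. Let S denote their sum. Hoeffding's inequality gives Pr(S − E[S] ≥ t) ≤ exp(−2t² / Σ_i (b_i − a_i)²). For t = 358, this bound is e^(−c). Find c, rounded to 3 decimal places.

7.991

Σ(b_i − a_i)² = 252·11² + 44·6² = 32076.
c = 2t² / 32076 = 2·358² / 32076 = 7.9913.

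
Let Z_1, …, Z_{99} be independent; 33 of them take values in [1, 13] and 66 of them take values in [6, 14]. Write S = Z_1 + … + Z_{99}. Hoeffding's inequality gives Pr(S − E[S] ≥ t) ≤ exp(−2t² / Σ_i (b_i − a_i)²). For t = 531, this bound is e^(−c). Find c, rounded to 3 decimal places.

62.826

Σ(b_i − a_i)² = 33·12² + 66·8² = 8976.
c = 2t² / 8976 = 2·531² / 8976 = 62.8255.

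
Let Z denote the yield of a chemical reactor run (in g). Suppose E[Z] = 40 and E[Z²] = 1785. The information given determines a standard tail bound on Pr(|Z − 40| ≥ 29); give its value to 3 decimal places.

0.220

The first two moments determine the variance, so Chebyshev's inequality is the sharpest standard bound available.
Var(Z) = E[Z²] − (E[Z])² = 1785 − 1600 = 185.
Chebyshev's inequality: Pr(|Z − μ| ≥ t) ≤ Var(Z)/t² = 185/841 = 0.2200.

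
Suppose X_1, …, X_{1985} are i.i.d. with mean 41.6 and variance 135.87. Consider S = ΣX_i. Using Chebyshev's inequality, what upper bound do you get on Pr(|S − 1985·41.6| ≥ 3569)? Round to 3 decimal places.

Var(S) = n·Var(X_i) = 1985·135.87 = 269701.95.
Chebyshev: Pr(|S − 1985·41.6| ≥ 3569) ≤ Var(S)/3569² = 269701.95/12737761 = 0.0212.

0.021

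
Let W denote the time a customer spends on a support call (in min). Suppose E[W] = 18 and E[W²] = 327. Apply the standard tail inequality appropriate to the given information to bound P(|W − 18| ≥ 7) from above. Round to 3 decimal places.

The first two moments determine the variance, so Chebyshev's inequality is the sharpest standard bound available.
Var(W) = E[W²] − (E[W])² = 327 − 324 = 3.
Chebyshev's inequality: P(|W − μ| ≥ t) ≤ Var(W)/t² = 3/49 = 0.0612.

0.061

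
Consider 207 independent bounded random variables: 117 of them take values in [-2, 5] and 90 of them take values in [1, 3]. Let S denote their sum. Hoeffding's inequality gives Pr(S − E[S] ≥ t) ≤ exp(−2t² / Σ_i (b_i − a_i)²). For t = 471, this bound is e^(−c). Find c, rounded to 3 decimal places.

Σ(b_i − a_i)² = 117·7² + 90·2² = 6093.
c = 2t² / 6093 = 2·471² / 6093 = 72.8183.

72.818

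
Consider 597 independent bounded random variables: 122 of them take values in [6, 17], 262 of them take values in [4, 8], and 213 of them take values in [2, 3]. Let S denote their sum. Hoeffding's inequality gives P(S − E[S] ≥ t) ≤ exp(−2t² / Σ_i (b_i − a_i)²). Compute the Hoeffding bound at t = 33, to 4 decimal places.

Σ(b_i − a_i)² = 122·11² + 262·4² + 213·1² = 19167.
Exponent = 2·33² / 19167 = 0.11363.
Bound = exp(−0.11363) = 0.89259.

0.8926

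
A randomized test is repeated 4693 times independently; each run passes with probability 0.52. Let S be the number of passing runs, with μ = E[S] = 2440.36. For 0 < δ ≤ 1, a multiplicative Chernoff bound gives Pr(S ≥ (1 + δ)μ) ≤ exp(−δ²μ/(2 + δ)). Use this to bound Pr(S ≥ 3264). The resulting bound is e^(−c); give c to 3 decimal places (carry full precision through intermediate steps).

Write 3264 = (1 + δ)μ, so δ = 3264/2440.36 − 1 = 0.3375076…
Then the exponent is δ²μ/(2 + δ) = (3264 − μ)² / (μ·(2 + δ)) = 118.923569.

118.924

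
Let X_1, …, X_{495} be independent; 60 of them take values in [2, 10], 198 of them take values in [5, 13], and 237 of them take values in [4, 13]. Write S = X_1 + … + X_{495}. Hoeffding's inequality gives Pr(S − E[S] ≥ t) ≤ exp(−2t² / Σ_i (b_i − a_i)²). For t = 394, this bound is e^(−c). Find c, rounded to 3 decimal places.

8.695

Σ(b_i − a_i)² = 60·8² + 198·8² + 237·9² = 35709.
c = 2t² / 35709 = 2·394² / 35709 = 8.6945.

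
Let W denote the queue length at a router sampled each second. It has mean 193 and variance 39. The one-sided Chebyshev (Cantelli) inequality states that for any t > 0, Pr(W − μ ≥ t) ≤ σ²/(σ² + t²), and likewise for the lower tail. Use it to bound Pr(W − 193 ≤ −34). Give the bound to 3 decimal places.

0.033

Here σ² = 39 and t = 34, so σ² + t² = 1195.
Cantelli's bound: 39/1195 = 0.0326.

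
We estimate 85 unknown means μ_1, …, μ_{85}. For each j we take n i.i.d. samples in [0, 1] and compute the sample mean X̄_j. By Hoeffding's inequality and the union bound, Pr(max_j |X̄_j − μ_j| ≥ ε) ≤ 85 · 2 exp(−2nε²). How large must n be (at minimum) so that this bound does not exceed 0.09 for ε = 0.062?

Need 2·85·exp(−2nε²) ≤ 0.09, i.e. exp(−2nε²) ≤ 0.09/170.
So 2nε² ≥ ln(170/0.09) = 7.543744.
Hence n ≥ 7.543744/(2·0.062²) = 981.236.
The smallest integer n is 982.

982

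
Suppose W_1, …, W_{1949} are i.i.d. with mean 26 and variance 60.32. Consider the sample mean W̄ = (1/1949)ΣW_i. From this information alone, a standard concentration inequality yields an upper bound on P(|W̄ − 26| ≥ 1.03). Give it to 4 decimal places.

With mean and variance of each term known, Chebyshev's inequality bounds the deviation of the sum (or sample mean).
Var(W̄) = Var(W_i)/n = 60.32/1949 = 0.030949.
Chebyshev: P(|W̄ − 26| ≥ 1.03) ≤ Var(W̄)/(1.03)² = 60.32/(1949·1.03²) = 0.0292.

0.0292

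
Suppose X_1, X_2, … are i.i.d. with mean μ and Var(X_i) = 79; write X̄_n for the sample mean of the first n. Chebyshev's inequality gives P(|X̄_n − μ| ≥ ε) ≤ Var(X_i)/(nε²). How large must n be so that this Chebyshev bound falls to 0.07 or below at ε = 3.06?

121

Require 79/(n·3.06²) ≤ 0.07, i.e. n ≥ 79/(0.07·3.06²) = 120.528.
The smallest integer n is 121.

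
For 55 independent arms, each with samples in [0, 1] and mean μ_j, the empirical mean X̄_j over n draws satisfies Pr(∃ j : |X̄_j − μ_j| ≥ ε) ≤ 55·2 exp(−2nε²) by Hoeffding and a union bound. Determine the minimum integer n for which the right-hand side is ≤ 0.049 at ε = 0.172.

131

Need 2·55·exp(−2nε²) ≤ 0.049, i.e. exp(−2nε²) ≤ 0.049/110.
So 2nε² ≥ ln(110/0.049) = 7.716415.
Hence n ≥ 7.716415/(2·0.172²) = 130.415.
The smallest integer n is 131.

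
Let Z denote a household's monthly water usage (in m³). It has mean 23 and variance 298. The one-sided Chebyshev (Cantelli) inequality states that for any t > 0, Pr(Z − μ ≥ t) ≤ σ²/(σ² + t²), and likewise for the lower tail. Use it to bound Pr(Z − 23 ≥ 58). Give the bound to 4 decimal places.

0.0814

Here σ² = 298 and t = 58, so σ² + t² = 3662.
Cantelli's bound: 298/3662 = 0.0814.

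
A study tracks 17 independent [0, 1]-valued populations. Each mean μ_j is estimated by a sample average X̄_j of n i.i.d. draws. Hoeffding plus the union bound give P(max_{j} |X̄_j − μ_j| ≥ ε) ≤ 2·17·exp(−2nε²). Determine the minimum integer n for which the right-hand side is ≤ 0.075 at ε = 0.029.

3637

Need 2·17·exp(−2nε²) ≤ 0.075, i.e. exp(−2nε²) ≤ 0.075/34.
So 2nε² ≥ ln(34/0.075) = 6.116628.
Hence n ≥ 6.116628/(2·0.029²) = 3636.521.
The smallest integer n is 3637.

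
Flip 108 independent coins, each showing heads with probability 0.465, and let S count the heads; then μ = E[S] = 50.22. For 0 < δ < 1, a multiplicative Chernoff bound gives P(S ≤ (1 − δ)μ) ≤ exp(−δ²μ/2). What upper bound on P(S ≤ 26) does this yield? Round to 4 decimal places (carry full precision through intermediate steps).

Write 26 = (1 − δ)μ, so δ = 1 − 26/50.22 = 0.482278…
Then the exponent is δ²μ/2 = (μ − 26)²/(2μ) = 5.840386.
Bound = exp(−5.840386) = 0.00291.

0.0029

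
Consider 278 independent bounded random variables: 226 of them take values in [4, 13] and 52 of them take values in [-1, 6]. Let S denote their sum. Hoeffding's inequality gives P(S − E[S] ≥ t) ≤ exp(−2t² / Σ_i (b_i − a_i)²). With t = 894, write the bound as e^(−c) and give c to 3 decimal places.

76.651

Σ(b_i − a_i)² = 226·9² + 52·7² = 20854.
c = 2t² / 20854 = 2·894² / 20854 = 76.6506.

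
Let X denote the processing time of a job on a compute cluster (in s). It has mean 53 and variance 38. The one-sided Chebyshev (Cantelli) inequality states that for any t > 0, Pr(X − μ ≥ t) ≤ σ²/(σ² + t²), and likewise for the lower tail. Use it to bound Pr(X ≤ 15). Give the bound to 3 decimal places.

Here σ² = 38 and t = 38, so σ² + t² = 1482.
Cantelli's bound: 38/1482 = 0.0256.

0.026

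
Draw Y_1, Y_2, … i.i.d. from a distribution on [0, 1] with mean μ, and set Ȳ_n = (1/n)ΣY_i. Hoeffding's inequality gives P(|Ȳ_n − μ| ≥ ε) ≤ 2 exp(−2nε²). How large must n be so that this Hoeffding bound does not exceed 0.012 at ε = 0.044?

Require 2·exp(−2nε²) ≤ 0.012, i.e. 2nε² ≥ ln(2/0.012) = 5.115996.
So n ≥ 5.115996 / (2·0.044²) = 1321.280.
The smallest integer n is 1322.

1322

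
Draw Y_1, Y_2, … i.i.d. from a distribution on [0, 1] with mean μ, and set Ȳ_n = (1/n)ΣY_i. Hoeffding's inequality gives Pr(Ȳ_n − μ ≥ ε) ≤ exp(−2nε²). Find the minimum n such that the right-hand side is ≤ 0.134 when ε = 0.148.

46

Require exp(−2nε²) ≤ 0.134, i.e. 2nε² ≥ ln(1/0.134) = 2.009915.
So n ≥ 2.009915 / (2·0.148²) = 45.880.
The smallest integer n is 46.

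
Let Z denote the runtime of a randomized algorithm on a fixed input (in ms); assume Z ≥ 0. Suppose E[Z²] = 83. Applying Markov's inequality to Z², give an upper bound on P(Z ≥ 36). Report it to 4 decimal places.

Since Z ≥ 0, the event {Z ≥ 36} is the same as {Z² ≥ 1296}.
Markov's inequality applied to Z² gives P(Z² ≥ 1296) ≤ E[Z²]/1296 = 83/1296 = 0.0640.

0.0640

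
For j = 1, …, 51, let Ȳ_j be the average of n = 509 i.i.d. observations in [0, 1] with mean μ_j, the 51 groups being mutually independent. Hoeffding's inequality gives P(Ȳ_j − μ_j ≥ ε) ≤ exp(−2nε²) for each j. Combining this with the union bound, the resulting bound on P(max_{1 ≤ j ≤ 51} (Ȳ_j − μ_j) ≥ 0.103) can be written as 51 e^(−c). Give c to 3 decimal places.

10.800

Union bound over the 51 events: P(max_{1 ≤ j ≤ 51} (Ȳ_j − μ_j) ≥ 0.103) ≤ 51·exp(−2nε²) = 51 exp(−2·509·0.103²).
So c = 2·509·0.103² = 10.8000.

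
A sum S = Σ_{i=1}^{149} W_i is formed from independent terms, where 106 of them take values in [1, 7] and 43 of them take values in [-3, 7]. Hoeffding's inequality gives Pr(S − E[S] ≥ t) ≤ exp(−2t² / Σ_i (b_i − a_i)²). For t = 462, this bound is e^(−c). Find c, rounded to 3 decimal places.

Σ(b_i − a_i)² = 106·6² + 43·10² = 8116.
c = 2t² / 8116 = 2·462² / 8116 = 52.5983.

52.598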